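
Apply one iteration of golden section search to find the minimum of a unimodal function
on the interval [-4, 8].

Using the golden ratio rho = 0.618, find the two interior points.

Golden section search on [-4, 8].
Golden ratio rho = 0.618 (approx).
Interior points:
  x_1 = -4 + (1-0.618)*12 = 0.5840
  x_2 = -4 + 0.618*12 = 3.4160
Compare f(x_1) and f(x_2) to determine which subinterval to keep.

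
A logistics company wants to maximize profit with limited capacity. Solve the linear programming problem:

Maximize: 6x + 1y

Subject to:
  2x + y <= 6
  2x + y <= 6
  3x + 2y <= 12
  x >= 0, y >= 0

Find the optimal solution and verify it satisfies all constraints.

Feasible vertices: (0, 0), (0, 6), (3, 0)
Objective 6x + 1y at each vertex:
  (0, 0): 0
  (0, 6): 6
  (3, 0): 18
Maximum is 18 at (3, 0).
Verify constraints at (x, y) = (3, 0):
  2*3 + 1*0 = 6 <= 6 (active)
  2*3 + 1*0 = 6 <= 6 (active)
  3*3 + 2*0 = 9 <= 12
  x = 3 >= 0, y = 0 >= 0. All constraints satisfied.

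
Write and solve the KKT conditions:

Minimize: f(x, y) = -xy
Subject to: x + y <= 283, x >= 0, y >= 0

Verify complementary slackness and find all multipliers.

Problem: min -xy s.t. x + y <= 283 (multiplier lambda), x >= 0 (mu_x), y >= 0 (mu_y)
KKT stationarity: -y + lambda - mu_x = 0, -x + lambda - mu_y = 0, with lambda, mu_x, mu_y >= 0
Complementary slackness: lambda*(x + y - 283) = 0, mu_x*x = 0, mu_y*y = 0
If lambda = 0: y = -mu_x <= 0 and x = -mu_y <= 0 force x = y = 0 with f = 0; but x = y = 283/2 is feasible with f = -80089/4 < 0, so this is not the minimum. Hence lambda > 0 and x + y = 283.
Try x > 0, y > 0 (so mu_x = mu_y = 0): y = lambda, x = lambda => x = y = lambda
x + y = 283 => 2*lambda = 283 => lambda = 283/2
x* = y* = 283/2 > 0, consistent with mu_x = mu_y = 0.
(Any feasible point with x = 0 or y = 0 has f = 0 > -80089/4, so the minimum is not on those boundaries.)
min(-xy) = -80089/4 (i.e. max xy = 80089/4)
Multipliers: lambda = 283/2, mu_x = 0, mu_y = 0
Complementary slackness: lambda*(x + y - 283) = 283/2*(283/2 + 283/2 - 283) = 0, mu_x*x = 0*283/2 = 0, mu_y*y = 0*283/2 = 0. Satisfied.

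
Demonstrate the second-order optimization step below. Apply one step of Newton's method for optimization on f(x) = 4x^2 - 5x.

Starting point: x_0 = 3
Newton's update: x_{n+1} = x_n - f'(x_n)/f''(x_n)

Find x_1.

f(x) = 4x^2 - 5x
f'(x) = 8x + (-5), f''(x) = 8
Newton step: x_1 = x_0 - f'(x_0)/f''(x_0)
f'(3) = 19
x_1 = 3 - 19/8 = 5/8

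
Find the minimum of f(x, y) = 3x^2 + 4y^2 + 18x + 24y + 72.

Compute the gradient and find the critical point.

f(x,y) = 3x^2 + 4y^2 + 18x + 24y + 72
df/dx = 6x + (18) = 0  =>  x = -3
df/dy = 8y + (24) = 0  =>  y = -3
f(-3, -3) = 3*(-3)^2 + 4*(-3)^2 + 18*(-3) + 24*(-3) + 72 = 9
Hessian is diagonal with entries 6, 8 > 0, so this is a minimum.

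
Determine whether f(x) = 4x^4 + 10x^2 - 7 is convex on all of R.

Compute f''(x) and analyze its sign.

f(x) = 4x^4 + 10x^2 - 7
f'(x) = 16x^3 + 20x
f''(x) = 48x^2 + 20
f''(x) = 48x^2 + 20 >= 20 > 0 for all x
Therefore, f is convex on R.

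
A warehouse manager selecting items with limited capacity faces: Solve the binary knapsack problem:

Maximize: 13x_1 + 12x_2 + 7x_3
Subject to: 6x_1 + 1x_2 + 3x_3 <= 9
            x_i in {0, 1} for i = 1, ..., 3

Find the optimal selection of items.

Items: item 1 (v=13, w=6), item 2 (v=12, w=1), item 3 (v=7, w=3)
Capacity: 9
Checking all 8 subsets (w = total weight, v = total value):
  {}: w = 0, v = 0
  {1}: w = 6, v = 13
  {2}: w = 1, v = 12
  {3}: w = 3, v = 7
  {1, 2}: w = 7, v = 25
  {1, 3}: w = 9, v = 20
  {2, 3}: w = 4, v = 19
  {1, 2, 3}: w = 10 > 9, infeasible
Best feasible subset: items [1, 2]
Total weight: 7 <= 9, total value: 25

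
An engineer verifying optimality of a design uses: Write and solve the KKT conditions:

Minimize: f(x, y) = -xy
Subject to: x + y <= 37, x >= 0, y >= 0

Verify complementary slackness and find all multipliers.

Problem: min -xy s.t. x + y <= 37 (multiplier lambda), x >= 0 (mu_x), y >= 0 (mu_y)
KKT stationarity: -y + lambda - mu_x = 0, -x + lambda - mu_y = 0, with lambda, mu_x, mu_y >= 0
Complementary slackness: lambda*(x + y - 37) = 0, mu_x*x = 0, mu_y*y = 0
If lambda = 0: y = -mu_x <= 0 and x = -mu_y <= 0 force x = y = 0 with f = 0; but x = y = 37/2 is feasible with f = -1369/4 < 0, so this is not the minimum. Hence lambda > 0 and x + y = 37.
Try x > 0, y > 0 (so mu_x = mu_y = 0): y = lambda, x = lambda => x = y = lambda
x + y = 37 => 2*lambda = 37 => lambda = 37/2
x* = y* = 37/2 > 0, consistent with mu_x = mu_y = 0.
(Any feasible point with x = 0 or y = 0 has f = 0 > -1369/4, so the minimum is not on those boundaries.)
min(-xy) = -1369/4 (i.e. max xy = 1369/4)
Multipliers: lambda = 37/2, mu_x = 0, mu_y = 0
Complementary slackness: lambda*(x + y - 37) = 37/2*(37/2 + 37/2 - 37) = 0, mu_x*x = 0*37/2 = 0, mu_y*y = 0*37/2 = 0. Satisfied.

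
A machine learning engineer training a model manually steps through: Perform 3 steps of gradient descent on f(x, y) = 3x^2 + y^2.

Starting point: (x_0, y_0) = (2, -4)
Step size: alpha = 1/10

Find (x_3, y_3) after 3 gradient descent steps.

f(x,y) = 3x^2 + y^2
grad_x = 6x + 0y, grad_y = 2y + 0x
Step 1: grad = (12, -8), (4/5, -16/5)
Step 2: grad = (24/5, -32/5), (8/25, -64/25)
Step 3: grad = (48/25, -128/25), (16/125, -256/125)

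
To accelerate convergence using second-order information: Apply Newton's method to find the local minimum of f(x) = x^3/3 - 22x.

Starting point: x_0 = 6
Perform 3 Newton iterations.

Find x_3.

f(x) = x^3/3 - 22x
f'(x) = x^2 - 22, f''(x) = 2x
Newton update: x_{n+1} = x_n - (x_n^2 - 22)/(2*x_n)
Step 1: x_0 = 6, f'=14, f''=12, x_1 = 29/6
Step 2: x_1 = 29/6, f'=49/36, f''=29/3, x_2 = 1633/348
Step 3: x_2 = 1633/348, f'=2401/121104, f''=1633/174, x_3 = 5330977/1136568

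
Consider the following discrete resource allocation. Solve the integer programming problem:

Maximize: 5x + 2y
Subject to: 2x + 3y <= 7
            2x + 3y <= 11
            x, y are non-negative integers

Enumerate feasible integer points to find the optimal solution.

Constraint 1: 2x + 3y <= 7
Constraint 2: 2x + 3y <= 11
Feasible x range (need y >= 0): 0 <= x <= min(7/2, 11/2) => x in {0, ..., 3}.
Enumerate feasible integer points row by row (the coefficient of y is 2 > 0, so for each x the largest feasible y gives the best value):
  x = 0: y <= min((7 - 2*0)/3, (11 - 2*0)/3) => y in {0, ..., 2}; best 5*0 + 2*2 = 4
  x = 1: y <= min((7 - 2*1)/3, (11 - 2*1)/3) => y in {0, ..., 1}; best 5*1 + 2*1 = 7
  x = 2: y <= min((7 - 2*2)/3, (11 - 2*2)/3) => y in {0, ..., 1}; best 5*2 + 2*1 = 12
  x = 3: y <= min((7 - 2*3)/3, (11 - 2*3)/3) => y in {0}; best 5*3 + 2*0 = 15
The maximum 5x + 2y = 15 is achieved at x = 3, y = 0.
Check: 2*3 + 3*0 = 6 <= 7 and 2*3 + 3*0 = 6 <= 11.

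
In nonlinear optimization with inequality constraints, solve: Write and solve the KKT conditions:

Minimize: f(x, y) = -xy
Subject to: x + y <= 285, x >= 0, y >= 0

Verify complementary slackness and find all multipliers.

Problem: min -xy s.t. x + y <= 285 (multiplier lambda), x >= 0 (mu_x), y >= 0 (mu_y)
KKT stationarity: -y + lambda - mu_x = 0, -x + lambda - mu_y = 0, with lambda, mu_x, mu_y >= 0
Complementary slackness: lambda*(x + y - 285) = 0, mu_x*x = 0, mu_y*y = 0
If lambda = 0: y = -mu_x <= 0 and x = -mu_y <= 0 force x = y = 0 with f = 0; but x = y = 285/2 is feasible with f = -81225/4 < 0, so this is not the minimum. Hence lambda > 0 and x + y = 285.
Try x > 0, y > 0 (so mu_x = mu_y = 0): y = lambda, x = lambda => x = y = lambda
x + y = 285 => 2*lambda = 285 => lambda = 285/2
x* = y* = 285/2 > 0, consistent with mu_x = mu_y = 0.
(Any feasible point with x = 0 or y = 0 has f = 0 > -81225/4, so the minimum is not on those boundaries.)
min(-xy) = -81225/4 (i.e. max xy = 81225/4)
Multipliers: lambda = 285/2, mu_x = 0, mu_y = 0
Complementary slackness: lambda*(x + y - 285) = 285/2*(285/2 + 285/2 - 285) = 0, mu_x*x = 0*285/2 = 0, mu_y*y = 0*285/2 = 0. Satisfied.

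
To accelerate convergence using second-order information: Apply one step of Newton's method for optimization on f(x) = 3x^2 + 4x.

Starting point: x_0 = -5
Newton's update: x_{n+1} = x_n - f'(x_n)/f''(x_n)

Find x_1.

f(x) = 3x^2 + 4x
f'(x) = 6x + (4), f''(x) = 6
Newton step: x_1 = x_0 - f'(x_0)/f''(x_0)
f'(-5) = -26
x_1 = -5 - -26/6 = -2/3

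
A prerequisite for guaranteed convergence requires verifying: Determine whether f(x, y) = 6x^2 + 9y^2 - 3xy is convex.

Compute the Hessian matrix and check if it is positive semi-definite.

f(x,y) = 6x^2 + 9y^2 - 3xy
Hessian H = [[12, -3], [-3, 18]]
trace(H) = 30, det(H) = 207
Eigenvalues: (30 +/- sqrt(72)) / 2 = 19.24, 10.76
Since both eigenvalues > 0, f is convex.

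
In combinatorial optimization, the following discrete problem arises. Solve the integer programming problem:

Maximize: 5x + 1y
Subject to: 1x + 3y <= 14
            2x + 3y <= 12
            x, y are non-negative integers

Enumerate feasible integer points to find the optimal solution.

Constraint 1: 1x + 3y <= 14
Constraint 2: 2x + 3y <= 12
Feasible x range (need y >= 0): 0 <= x <= min(14/1, 12/2) => x in {0, ..., 6}.
Enumerate feasible integer points row by row (the coefficient of y is 1 > 0, so for each x the largest feasible y gives the best value):
  x = 0: y <= min((14 - 1*0)/3, (12 - 2*0)/3) => y in {0, ..., 4}; best 5*0 + 1*4 = 4
  x = 1: y <= min((14 - 1*1)/3, (12 - 2*1)/3) => y in {0, ..., 3}; best 5*1 + 1*3 = 8
  x = 2: y <= min((14 - 1*2)/3, (12 - 2*2)/3) => y in {0, ..., 2}; best 5*2 + 1*2 = 12
  x = 3: y <= min((14 - 1*3)/3, (12 - 2*3)/3) => y in {0, ..., 2}; best 5*3 + 1*2 = 17
  x = 4: y <= min((14 - 1*4)/3, (12 - 2*4)/3) => y in {0, ..., 1}; best 5*4 + 1*1 = 21
  x = 5: y <= min((14 - 1*5)/3, (12 - 2*5)/3) => y in {0}; best 5*5 + 1*0 = 25
  x = 6: y <= min((14 - 1*6)/3, (12 - 2*6)/3) => y in {0}; best 5*6 + 1*0 = 30
The maximum 5x + 1y = 30 is achieved at x = 6, y = 0.
Check: 1*6 + 3*0 = 6 <= 14 and 2*6 + 3*0 = 12 <= 12.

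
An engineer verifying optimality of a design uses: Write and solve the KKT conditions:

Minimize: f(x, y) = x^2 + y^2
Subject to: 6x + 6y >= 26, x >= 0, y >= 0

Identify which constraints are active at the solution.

KKT conditions for min x^2 + y^2 s.t. 6x + 6y >= 26, x >= 0, y >= 0:
Stationarity: 2x = mu*6 + mu_x, 2y = mu*6 + mu_y, with mu, mu_x, mu_y >= 0
Complementary slackness: mu*(6x + 6y - 26) = 0, mu_x*x = 0, mu_y*y = 0
(0, 0) is infeasible (6*0 + 6*0 < 26), so if mu = 0 stationarity would force x = mu_x/2 >= 0, y = mu_y/2 >= 0 with mu_x*x = mu_y*y = 0, i.e. x = y = 0: contradiction. Hence mu > 0 and 6x + 6y = 26 is active.
Try x > 0, y > 0 (so mu_x = mu_y = 0): x = 6*mu/2, y = 6*mu/2
Substitute: 6*(6*mu/2) + 6*(6*mu/2) = 26
  mu*72/2 = 26 => mu = 13/18
x* = 13/6 > 0, y* = 13/6 > 0, consistent with mu_x = mu_y = 0.
f is convex and the constraints are linear, so this KKT point is the global minimum.
f* = 169/18
Active constraints: 6x + 6y >= 26 (holds with equality, mu = 13/18 > 0); x >= 0 and y >= 0 are inactive (mu_x = mu_y = 0).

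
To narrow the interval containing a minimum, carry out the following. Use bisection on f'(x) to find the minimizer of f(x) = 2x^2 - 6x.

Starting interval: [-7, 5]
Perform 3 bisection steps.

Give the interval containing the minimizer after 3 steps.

Finding critical point of f(x) = 2x^2 - 6x using bisection on f'(x) = 4x + -6.
f'(x) = 0 when x = 3/2.
Starting interval: [-7, 5]
Step 1: mid = -1, f'(mid) = -10, new interval = [-1, 5]
Step 2: mid = 2, f'(mid) = 2, new interval = [-1, 2]
Step 3: mid = 1/2, f'(mid) = -4, new interval = [1/2, 2]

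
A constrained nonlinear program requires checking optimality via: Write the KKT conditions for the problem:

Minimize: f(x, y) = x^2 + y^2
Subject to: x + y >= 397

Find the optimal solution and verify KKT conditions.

KKT conditions for min x^2 + y^2 s.t. x + y >= 397:
Stationarity: 2x = mu, 2y = mu
So x = y = mu/2.
Complementary slackness: mu*(x + y - 397) = 0
Primal feasibility: x + y >= 397; dual feasibility: mu >= 0
If mu = 0 then x = y = 0, but 0 + 0 < 397 is infeasible, so the constraint is active.
Constraint active: x + y = 2*(mu/2) = 397 => mu = 397
x = y = 397/2, f = 157609/2
Verify: stationarity 2*(397/2) = 397 = mu; primal 397/2 + 397/2 = 397 >= 397; dual mu = 397 >= 0; complementary slackness 397*(397 - 397) = 0. All KKT conditions hold.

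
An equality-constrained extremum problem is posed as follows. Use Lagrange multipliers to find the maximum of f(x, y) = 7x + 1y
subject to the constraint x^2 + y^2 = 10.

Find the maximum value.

Set up Lagrange conditions: grad f = lambda * grad g
  7 = 2*lambda*x
  1 = 2*lambda*y
From these: x/y = 7/1, so x = 7t, y = 1t for some t.
Substitute into constraint: (7t)^2 + (1t)^2 = 10
  t^2 * 50 = 10
  t = sqrt(10/50)
Maximum = 7*x + 1*y = (7^2 + 1^2)*t = 50 * sqrt(10/50) = sqrt(500)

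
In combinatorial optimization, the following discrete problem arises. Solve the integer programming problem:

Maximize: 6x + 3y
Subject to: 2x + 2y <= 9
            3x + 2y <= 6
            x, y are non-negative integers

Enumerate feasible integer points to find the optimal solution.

Constraint 1: 2x + 2y <= 9
Constraint 2: 3x + 2y <= 6
Feasible x range (need y >= 0): 0 <= x <= min(9/2, 6/3) => x in {0, ..., 2}.
Enumerate feasible integer points row by row (the coefficient of y is 3 > 0, so for each x the largest feasible y gives the best value):
  x = 0: y <= min((9 - 2*0)/2, (6 - 3*0)/2) => y in {0, ..., 3}; best 6*0 + 3*3 = 9
  x = 1: y <= min((9 - 2*1)/2, (6 - 3*1)/2) => y in {0, ..., 1}; best 6*1 + 3*1 = 9
  x = 2: y <= min((9 - 2*2)/2, (6 - 3*2)/2) => y in {0}; best 6*2 + 3*0 = 12
The maximum 6x + 3y = 12 is achieved at x = 2, y = 0.
Check: 2*2 + 2*0 = 4 <= 9 and 3*2 + 2*0 = 6 <= 6.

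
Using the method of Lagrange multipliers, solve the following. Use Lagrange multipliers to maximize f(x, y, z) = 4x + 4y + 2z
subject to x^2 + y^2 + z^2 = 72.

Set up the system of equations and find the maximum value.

Lagrange conditions: 4 = 2*lambda*x, 4 = 2*lambda*y, 2 = 2*lambda*z
So x:4 = y:4 = z:2, i.e. x = 4t, y = 4t, z = 2t
Constraint: t^2*(4^2 + 4^2 + 2^2) = 72
  t^2 * 36 = 72  =>  t = sqrt(2)
Maximum = 4*4t + 4*4t + 2*2t = 36*sqrt(2) = sqrt(2592)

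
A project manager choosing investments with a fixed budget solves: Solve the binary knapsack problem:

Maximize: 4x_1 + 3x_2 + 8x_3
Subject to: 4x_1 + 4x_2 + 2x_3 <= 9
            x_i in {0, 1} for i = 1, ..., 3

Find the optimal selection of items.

Items: item 1 (v=4, w=4), item 2 (v=3, w=4), item 3 (v=8, w=2)
Capacity: 9
Checking all 8 subsets (w = total weight, v = total value):
  {}: w = 0, v = 0
  {1}: w = 4, v = 4
  {2}: w = 4, v = 3
  {3}: w = 2, v = 8
  {1, 2}: w = 8, v = 7
  {1, 3}: w = 6, v = 12
  {2, 3}: w = 6, v = 11
  {1, 2, 3}: w = 10 > 9, infeasible
Best feasible subset: items [1, 3]
Total weight: 6 <= 9, total value: 12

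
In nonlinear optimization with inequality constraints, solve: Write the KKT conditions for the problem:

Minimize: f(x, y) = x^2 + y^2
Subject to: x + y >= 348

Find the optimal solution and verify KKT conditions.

KKT conditions for min x^2 + y^2 s.t. x + y >= 348:
Stationarity: 2x = mu, 2y = mu
So x = y = mu/2.
Complementary slackness: mu*(x + y - 348) = 0
Primal feasibility: x + y >= 348; dual feasibility: mu >= 0
If mu = 0 then x = y = 0, but 0 + 0 < 348 is infeasible, so the constraint is active.
Constraint active: x + y = 2*(mu/2) = 348 => mu = 348
x = y = 174, f = 60552
Verify: stationarity 2*174 = 348 = mu; primal 174 + 174 = 348 >= 348; dual mu = 348 >= 0; complementary slackness 348*(348 - 348) = 0. All KKT conditions hold.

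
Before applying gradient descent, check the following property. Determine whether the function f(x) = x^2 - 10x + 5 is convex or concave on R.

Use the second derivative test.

f(x) = x^2 - 10x + 5
f'(x) = 2x - 10
f''(x) = 2
Since f''(x) = 2 > 0 for all x, f is convex on R.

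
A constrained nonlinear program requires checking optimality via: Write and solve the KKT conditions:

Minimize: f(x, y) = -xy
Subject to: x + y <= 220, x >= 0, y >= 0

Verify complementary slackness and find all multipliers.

Problem: min -xy s.t. x + y <= 220 (multiplier lambda), x >= 0 (mu_x), y >= 0 (mu_y)
KKT stationarity: -y + lambda - mu_x = 0, -x + lambda - mu_y = 0, with lambda, mu_x, mu_y >= 0
Complementary slackness: lambda*(x + y - 220) = 0, mu_x*x = 0, mu_y*y = 0
If lambda = 0: y = -mu_x <= 0 and x = -mu_y <= 0 force x = y = 0 with f = 0; but x = y = 110 is feasible with f = -12100 < 0, so this is not the minimum. Hence lambda > 0 and x + y = 220.
Try x > 0, y > 0 (so mu_x = mu_y = 0): y = lambda, x = lambda => x = y = lambda
x + y = 220 => 2*lambda = 220 => lambda = 110
x* = y* = 110 > 0, consistent with mu_x = mu_y = 0.
(Any feasible point with x = 0 or y = 0 has f = 0 > -12100, so the minimum is not on those boundaries.)
min(-xy) = -12100 (i.e. max xy = 12100)
Multipliers: lambda = 110, mu_x = 0, mu_y = 0
Complementary slackness: lambda*(x + y - 220) = 110*(110 + 110 - 220) = 0, mu_x*x = 0*110 = 0, mu_y*y = 0*110 = 0. Satisfied.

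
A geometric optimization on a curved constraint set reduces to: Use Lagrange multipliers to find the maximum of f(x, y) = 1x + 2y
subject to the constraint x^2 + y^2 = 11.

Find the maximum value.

Set up Lagrange conditions: grad f = lambda * grad g
  1 = 2*lambda*x
  2 = 2*lambda*y
From these: x/y = 1/2, so x = 1t, y = 2t for some t.
Substitute into constraint: (1t)^2 + (2t)^2 = 11
  t^2 * 5 = 11
  t = sqrt(11/5)
Maximum = 1*x + 2*y = (1^2 + 2^2)*t = 5 * sqrt(11/5) = sqrt(55)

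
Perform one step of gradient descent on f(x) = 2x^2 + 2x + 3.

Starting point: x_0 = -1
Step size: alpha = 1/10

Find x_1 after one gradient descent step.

f(x) = 2x^2 + 2x + 3
f'(x) = 4x + 2
f'(-1) = 4*-1 + (2) = -2
x_1 = x_0 - alpha * f'(x_0) = -1 - 1/10 * -2 = -4/5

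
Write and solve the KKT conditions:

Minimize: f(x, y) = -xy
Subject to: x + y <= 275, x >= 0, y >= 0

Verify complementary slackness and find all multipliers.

Problem: min -xy s.t. x + y <= 275 (multiplier lambda), x >= 0 (mu_x), y >= 0 (mu_y)
KKT stationarity: -y + lambda - mu_x = 0, -x + lambda - mu_y = 0, with lambda, mu_x, mu_y >= 0
Complementary slackness: lambda*(x + y - 275) = 0, mu_x*x = 0, mu_y*y = 0
If lambda = 0: y = -mu_x <= 0 and x = -mu_y <= 0 force x = y = 0 with f = 0; but x = y = 275/2 is feasible with f = -75625/4 < 0, so this is not the minimum. Hence lambda > 0 and x + y = 275.
Try x > 0, y > 0 (so mu_x = mu_y = 0): y = lambda, x = lambda => x = y = lambda
x + y = 275 => 2*lambda = 275 => lambda = 275/2
x* = y* = 275/2 > 0, consistent with mu_x = mu_y = 0.
(Any feasible point with x = 0 or y = 0 has f = 0 > -75625/4, so the minimum is not on those boundaries.)
min(-xy) = -75625/4 (i.e. max xy = 75625/4)
Multipliers: lambda = 275/2, mu_x = 0, mu_y = 0
Complementary slackness: lambda*(x + y - 275) = 275/2*(275/2 + 275/2 - 275) = 0, mu_x*x = 0*275/2 = 0, mu_y*y = 0*275/2 = 0. Satisfied.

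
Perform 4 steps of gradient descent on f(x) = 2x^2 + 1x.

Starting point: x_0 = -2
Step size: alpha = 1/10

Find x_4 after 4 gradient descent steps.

f(x) = 2x^2 + 1x, f'(x) = 4x + (1)
Step 1: f'(-2) = -7, x_1 = -2 - 1/10 * -7 = -13/10
Step 2: f'(-13/10) = -21/5, x_2 = -13/10 - 1/10 * -21/5 = -22/25
Step 3: f'(-22/25) = -63/25, x_3 = -22/25 - 1/10 * -63/25 = -157/250
Step 4: f'(-157/250) = -189/125, x_4 = -157/250 - 1/10 * -189/125 = -298/625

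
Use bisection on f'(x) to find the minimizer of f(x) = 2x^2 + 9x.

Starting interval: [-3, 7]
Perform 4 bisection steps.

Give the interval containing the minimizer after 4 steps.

Finding critical point of f(x) = 2x^2 + 9x using bisection on f'(x) = 4x + 9.
f'(x) = 0 when x = -9/4.
Starting interval: [-3, 7]
Step 1: mid = 2, f'(mid) = 17, new interval = [-3, 2]
Step 2: mid = -1/2, f'(mid) = 7, new interval = [-3, -1/2]
Step 3: mid = -7/4, f'(mid) = 2, new interval = [-3, -7/4]
Step 4: mid = -19/8, f'(mid) = -1/2, new interval = [-19/8, -7/4]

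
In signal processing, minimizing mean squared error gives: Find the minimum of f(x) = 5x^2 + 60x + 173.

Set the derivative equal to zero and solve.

f(x) = 5x^2 + 60x + 173
f'(x) = 10x + (60) = 0
x = -60/10 = -6
f(-6) = -7
Since f''(x) = 10 > 0, this is a minimum.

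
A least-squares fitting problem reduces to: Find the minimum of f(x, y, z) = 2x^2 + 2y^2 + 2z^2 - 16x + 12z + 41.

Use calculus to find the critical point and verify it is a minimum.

f(x,y,z) = 2x^2 + 2y^2 + 2z^2 - 16x + 12z + 41
df/dx = 4x + (-16) = 0 => x = 4
df/dy = 4y + (0) = 0 => y = 0
df/dz = 4z + (12) = 0 => z = -3
f(4,0,-3) = 2*(4)^2 + 2*(0)^2 + 2*(-3)^2 + -16*(4) + 12*(-3) + 41 = -9
Hessian is diagonal with entries 4, 4, 4 > 0, confirmed minimum.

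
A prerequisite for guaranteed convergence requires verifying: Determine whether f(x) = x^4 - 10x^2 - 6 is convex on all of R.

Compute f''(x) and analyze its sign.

f(x) = x^4 - 10x^2 - 6
f'(x) = 4x^3 + -20x
f''(x) = 12x^2 + -20
f''(0) = -20 < 0, so not convex near x = 0
Therefore, f is not globally convex on R.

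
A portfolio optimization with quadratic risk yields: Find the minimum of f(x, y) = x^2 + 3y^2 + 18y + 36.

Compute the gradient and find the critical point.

f(x,y) = x^2 + 3y^2 + 18y + 36
df/dx = 2x + (0) = 0  =>  x = 0
df/dy = 6y + (18) = 0  =>  y = -3
f(0, -3) = 1*(0)^2 + 3*(-3)^2 + 18*(-3) + 36 = 9
Hessian is diagonal with entries 2, 6 > 0, so this is a minimum.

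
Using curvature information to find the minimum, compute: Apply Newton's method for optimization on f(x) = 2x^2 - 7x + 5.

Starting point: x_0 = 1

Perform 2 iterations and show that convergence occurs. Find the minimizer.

f(x) = 2x^2 - 7x + 5, f'(x) = 4x + (-7), f''(x) = 4
Step 1: f'(1) = -3, x_1 = 1 - -3/4 = 7/4
Step 2: f'(7/4) = 0, x_2 = 7/4 (converged)
Newton's method converges in 1 step for quadratics.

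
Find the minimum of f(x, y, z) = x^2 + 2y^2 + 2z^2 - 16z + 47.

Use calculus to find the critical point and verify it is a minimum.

f(x,y,z) = x^2 + 2y^2 + 2z^2 - 16z + 47
df/dx = 2x + (0) = 0 => x = 0
df/dy = 4y + (0) = 0 => y = 0
df/dz = 4z + (-16) = 0 => z = 4
f(0,0,4) = 1*(0)^2 + 2*(0)^2 + 2*(4)^2 + -16*(4) + 47 = 15
Hessian is diagonal with entries 2, 4, 4 > 0, confirmed minimum.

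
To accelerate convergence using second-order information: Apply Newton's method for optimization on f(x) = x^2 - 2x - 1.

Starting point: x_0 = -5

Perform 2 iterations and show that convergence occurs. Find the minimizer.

f(x) = x^2 - 2x - 1, f'(x) = 2x + (-2), f''(x) = 2
Step 1: f'(-5) = -12, x_1 = -5 - -12/2 = 1
Step 2: f'(1) = 0, x_2 = 1 (converged)
Newton's method converges in 1 step for quadratics.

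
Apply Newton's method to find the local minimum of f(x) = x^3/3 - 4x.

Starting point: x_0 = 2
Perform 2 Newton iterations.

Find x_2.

f(x) = x^3/3 - 4x
f'(x) = x^2 - 4, f''(x) = 2x
Newton update: x_{n+1} = x_n - (x_n^2 - 4)/(2*x_n)
Step 1: x_0 = 2, f'=0, f''=4, x_1 = 2
Step 2: x_1 = 2, f'=0, f''=4, x_2 = 2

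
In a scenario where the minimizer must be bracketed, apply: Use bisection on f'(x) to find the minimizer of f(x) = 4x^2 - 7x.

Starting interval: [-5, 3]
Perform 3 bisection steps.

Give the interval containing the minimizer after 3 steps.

Finding critical point of f(x) = 4x^2 - 7x using bisection on f'(x) = 8x + -7.
f'(x) = 0 when x = 7/8.
Starting interval: [-5, 3]
Step 1: mid = -1, f'(mid) = -15, new interval = [-1, 3]
Step 2: mid = 1, f'(mid) = 1, new interval = [-1, 1]
Step 3: mid = 0, f'(mid) = -7, new interval = [0, 1]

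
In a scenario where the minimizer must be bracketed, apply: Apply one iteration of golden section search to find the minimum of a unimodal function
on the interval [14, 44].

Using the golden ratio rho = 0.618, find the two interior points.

Golden section search on [14, 44].
Golden ratio rho = 0.618 (approx).
Interior points:
  x_1 = 14 + (1-0.618)*30 = 25.4600
  x_2 = 14 + 0.618*30 = 32.5400
Compare f(x_1) and f(x_2) to determine which subinterval to keep.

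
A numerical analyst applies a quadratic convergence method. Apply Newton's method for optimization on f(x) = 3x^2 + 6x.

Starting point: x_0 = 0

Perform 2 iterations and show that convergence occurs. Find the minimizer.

f(x) = 3x^2 + 6x, f'(x) = 6x + (6), f''(x) = 6
Step 1: f'(0) = 6, x_1 = 0 - 6/6 = -1
Step 2: f'(-1) = 0, x_2 = -1 (converged)
Newton's method converges in 1 step for quadratics.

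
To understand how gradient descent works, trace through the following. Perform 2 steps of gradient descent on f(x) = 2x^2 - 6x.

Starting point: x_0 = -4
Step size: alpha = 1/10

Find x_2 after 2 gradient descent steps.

f(x) = 2x^2 - 6x, f'(x) = 4x + (-6)
Step 1: f'(-4) = -22, x_1 = -4 - 1/10 * -22 = -9/5
Step 2: f'(-9/5) = -66/5, x_2 = -9/5 - 1/10 * -66/5 = -12/25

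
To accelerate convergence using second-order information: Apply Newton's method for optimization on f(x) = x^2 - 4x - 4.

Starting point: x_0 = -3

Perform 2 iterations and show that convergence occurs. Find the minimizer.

f(x) = x^2 - 4x - 4, f'(x) = 2x + (-4), f''(x) = 2
Step 1: f'(-3) = -10, x_1 = -3 - -10/2 = 2
Step 2: f'(2) = 0, x_2 = 2 (converged)
Newton's method converges in 1 step for quadratics.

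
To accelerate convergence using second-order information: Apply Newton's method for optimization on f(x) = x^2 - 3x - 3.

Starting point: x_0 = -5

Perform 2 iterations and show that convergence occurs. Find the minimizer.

f(x) = x^2 - 3x - 3, f'(x) = 2x + (-3), f''(x) = 2
Step 1: f'(-5) = -13, x_1 = -5 - -13/2 = 3/2
Step 2: f'(3/2) = 0, x_2 = 3/2 (converged)
Newton's method converges in 1 step for quadratics.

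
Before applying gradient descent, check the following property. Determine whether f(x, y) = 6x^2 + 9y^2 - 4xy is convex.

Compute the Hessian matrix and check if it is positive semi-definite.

f(x,y) = 6x^2 + 9y^2 - 4xy
Hessian H = [[12, -4], [-4, 18]]
trace(H) = 30, det(H) = 200
Eigenvalues: (30 +/- sqrt(100)) / 2 = 20, 10
Since both eigenvalues > 0, f is convex.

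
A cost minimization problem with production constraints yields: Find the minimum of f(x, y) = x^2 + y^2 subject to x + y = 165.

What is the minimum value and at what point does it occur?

Substitute y = 165 - x into f(x,y) = x^2 + y^2:
g(x) = x^2 + (165 - x)^2 = 2x^2 - 330x + 27225
g'(x) = 4x - 330 = 0  =>  x = 165/2
y = 165 - 165/2 = 165/2
Minimum value = (165/2)^2 + (165/2)^2 = 27225/2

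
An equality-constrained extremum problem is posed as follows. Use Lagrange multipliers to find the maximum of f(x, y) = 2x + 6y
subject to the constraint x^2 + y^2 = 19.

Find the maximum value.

Set up Lagrange conditions: grad f = lambda * grad g
  2 = 2*lambda*x
  6 = 2*lambda*y
From these: x/y = 2/6, so x = 2t, y = 6t for some t.
Substitute into constraint: (2t)^2 + (6t)^2 = 19
  t^2 * 40 = 19
  t = sqrt(19/40)
Maximum = 2*x + 6*y = (2^2 + 6^2)*t = 40 * sqrt(19/40) = sqrt(760)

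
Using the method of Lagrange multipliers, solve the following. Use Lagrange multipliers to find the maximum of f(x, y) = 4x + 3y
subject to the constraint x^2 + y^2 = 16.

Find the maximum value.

Set up Lagrange conditions: grad f = lambda * grad g
  4 = 2*lambda*x
  3 = 2*lambda*y
From these: x/y = 4/3, so x = 4t, y = 3t for some t.
Substitute into constraint: (4t)^2 + (3t)^2 = 16
  t^2 * 25 = 16
  t = sqrt(16/25)
Maximum = 4*x + 3*y = (4^2 + 3^2)*t = 25 * sqrt(16/25) = 20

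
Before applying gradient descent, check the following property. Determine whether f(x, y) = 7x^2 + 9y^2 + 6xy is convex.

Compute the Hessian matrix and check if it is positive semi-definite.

f(x,y) = 7x^2 + 9y^2 + 6xy
Hessian H = [[14, 6], [6, 18]]
trace(H) = 32, det(H) = 216
Eigenvalues: (32 +/- sqrt(160)) / 2 = 22.32, 9.675
Since both eigenvalues > 0, f is convex.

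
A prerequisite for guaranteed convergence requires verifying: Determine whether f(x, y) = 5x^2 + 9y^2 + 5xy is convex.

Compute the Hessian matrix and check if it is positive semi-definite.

f(x,y) = 5x^2 + 9y^2 + 5xy
Hessian H = [[10, 5], [5, 18]]
trace(H) = 28, det(H) = 155
Eigenvalues: (28 +/- sqrt(164)) / 2 = 20.4, 7.597
Since both eigenvalues > 0, f is convex.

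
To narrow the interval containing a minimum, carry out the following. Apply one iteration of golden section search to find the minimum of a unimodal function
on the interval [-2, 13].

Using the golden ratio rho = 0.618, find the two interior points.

Golden section search on [-2, 13].
Golden ratio rho = 0.618 (approx).
Interior points:
  x_1 = -2 + (1-0.618)*15 = 3.7300
  x_2 = -2 + 0.618*15 = 7.2700
Compare f(x_1) and f(x_2) to determine which subinterval to keep.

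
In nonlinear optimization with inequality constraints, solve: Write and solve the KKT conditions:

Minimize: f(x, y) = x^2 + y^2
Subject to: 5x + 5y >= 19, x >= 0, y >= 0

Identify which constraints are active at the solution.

KKT conditions for min x^2 + y^2 s.t. 5x + 5y >= 19, x >= 0, y >= 0:
Stationarity: 2x = mu*5 + mu_x, 2y = mu*5 + mu_y, with mu, mu_x, mu_y >= 0
Complementary slackness: mu*(5x + 5y - 19) = 0, mu_x*x = 0, mu_y*y = 0
(0, 0) is infeasible (5*0 + 5*0 < 19), so if mu = 0 stationarity would force x = mu_x/2 >= 0, y = mu_y/2 >= 0 with mu_x*x = mu_y*y = 0, i.e. x = y = 0: contradiction. Hence mu > 0 and 5x + 5y = 19 is active.
Try x > 0, y > 0 (so mu_x = mu_y = 0): x = 5*mu/2, y = 5*mu/2
Substitute: 5*(5*mu/2) + 5*(5*mu/2) = 19
  mu*50/2 = 19 => mu = 19/25
x* = 19/10 > 0, y* = 19/10 > 0, consistent with mu_x = mu_y = 0.
f is convex and the constraints are linear, so this KKT point is the global minimum.
f* = 361/50
Active constraints: 5x + 5y >= 19 (holds with equality, mu = 19/25 > 0); x >= 0 and y >= 0 are inactive (mu_x = mu_y = 0).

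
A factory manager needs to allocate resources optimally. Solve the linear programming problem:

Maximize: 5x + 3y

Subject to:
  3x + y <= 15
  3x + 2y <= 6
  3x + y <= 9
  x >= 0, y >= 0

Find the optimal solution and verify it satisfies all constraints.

Feasible vertices: (0, 0), (0, 3), (2, 0)
Objective 5x + 3y at each vertex:
  (0, 0): 0
  (0, 3): 9
  (2, 0): 10
Maximum is 10 at (2, 0).
Verify constraints at (x, y) = (2, 0):
  3*2 + 1*0 = 6 <= 15
  3*2 + 2*0 = 6 <= 6 (active)
  3*2 + 1*0 = 6 <= 9
  x = 2 >= 0, y = 0 >= 0. All constraints satisfied.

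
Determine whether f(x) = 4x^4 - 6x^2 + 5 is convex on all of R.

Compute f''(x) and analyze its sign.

f(x) = 4x^4 - 6x^2 + 5
f'(x) = 16x^3 + -12x
f''(x) = 48x^2 + -12
f''(0) = -12 < 0, so not convex near x = 0
Therefore, f is not globally convex on R.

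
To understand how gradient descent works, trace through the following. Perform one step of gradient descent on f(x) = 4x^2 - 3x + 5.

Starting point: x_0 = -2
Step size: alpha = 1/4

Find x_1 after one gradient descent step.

f(x) = 4x^2 - 3x + 5
f'(x) = 8x - 3
f'(-2) = 8*-2 + (-3) = -19
x_1 = x_0 - alpha * f'(x_0) = -2 - 1/4 * -19 = 11/4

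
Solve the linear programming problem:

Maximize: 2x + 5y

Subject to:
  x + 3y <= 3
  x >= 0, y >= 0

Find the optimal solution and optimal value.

The feasible region has vertices at [(0, 0), (3, 0), (0, 1)].
Checking objective 2x + 5y at each vertex:
  (0, 0): 2*0 + 5*0 = 0
  (3, 0): 2*3 + 5*0 = 6
  (0, 1): 2*0 + 5*1 = 5
Maximum is 6 at (3, 0).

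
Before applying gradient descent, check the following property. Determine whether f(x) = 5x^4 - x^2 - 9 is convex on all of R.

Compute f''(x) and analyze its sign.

f(x) = 5x^4 - x^2 - 9
f'(x) = 20x^3 + -2x
f''(x) = 60x^2 + -2
f''(0) = -2 < 0, so not convex near x = 0
Therefore, f is not globally convex on R.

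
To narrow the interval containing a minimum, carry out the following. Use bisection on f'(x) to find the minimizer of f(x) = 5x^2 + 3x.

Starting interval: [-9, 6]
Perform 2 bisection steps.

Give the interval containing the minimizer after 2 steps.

Finding critical point of f(x) = 5x^2 + 3x using bisection on f'(x) = 10x + 3.
f'(x) = 0 when x = -3/10.
Starting interval: [-9, 6]
Step 1: mid = -3/2, f'(mid) = -12, new interval = [-3/2, 6]
Step 2: mid = 9/4, f'(mid) = 51/2, new interval = [-3/2, 9/4]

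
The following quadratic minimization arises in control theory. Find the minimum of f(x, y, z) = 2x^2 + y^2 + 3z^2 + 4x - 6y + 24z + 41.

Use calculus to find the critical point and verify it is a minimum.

f(x,y,z) = 2x^2 + y^2 + 3z^2 + 4x - 6y + 24z + 41
df/dx = 4x + (4) = 0 => x = -1
df/dy = 2y + (-6) = 0 => y = 3
df/dz = 6z + (24) = 0 => z = -4
f(-1,3,-4) = 2*(-1)^2 + 1*(3)^2 + 3*(-4)^2 + 4*(-1) + -6*(3) + 24*(-4) + 41 = -18
Hessian is diagonal with entries 4, 2, 6 > 0, confirmed minimum.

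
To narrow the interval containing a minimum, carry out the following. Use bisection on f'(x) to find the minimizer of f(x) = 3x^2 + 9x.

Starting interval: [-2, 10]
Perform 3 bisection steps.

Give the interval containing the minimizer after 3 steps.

Finding critical point of f(x) = 3x^2 + 9x using bisection on f'(x) = 6x + 9.
f'(x) = 0 when x = -3/2.
Starting interval: [-2, 10]
Step 1: mid = 4, f'(mid) = 33, new interval = [-2, 4]
Step 2: mid = 1, f'(mid) = 15, new interval = [-2, 1]
Step 3: mid = -1/2, f'(mid) = 6, new interval = [-2, -1/2]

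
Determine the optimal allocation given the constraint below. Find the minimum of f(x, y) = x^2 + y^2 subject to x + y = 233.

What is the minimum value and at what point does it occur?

Substitute y = 233 - x into f(x,y) = x^2 + y^2:
g(x) = x^2 + (233 - x)^2 = 2x^2 - 466x + 54289
g'(x) = 4x - 466 = 0  =>  x = 233/2
y = 233 - 233/2 = 233/2
Minimum value = (233/2)^2 + (233/2)^2 = 54289/2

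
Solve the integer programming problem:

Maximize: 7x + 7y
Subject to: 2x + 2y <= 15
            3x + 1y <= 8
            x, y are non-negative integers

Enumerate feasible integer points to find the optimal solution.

Constraint 1: 2x + 2y <= 15
Constraint 2: 3x + 1y <= 8
Feasible x range (need y >= 0): 0 <= x <= min(15/2, 8/3) => x in {0, ..., 2}.
Enumerate feasible integer points row by row (the coefficient of y is 7 > 0, so for each x the largest feasible y gives the best value):
  x = 0: y <= min((15 - 2*0)/2, (8 - 3*0)/1) => y in {0, ..., 7}; best 7*0 + 7*7 = 49
  x = 1: y <= min((15 - 2*1)/2, (8 - 3*1)/1) => y in {0, ..., 5}; best 7*1 + 7*5 = 42
  x = 2: y <= min((15 - 2*2)/2, (8 - 3*2)/1) => y in {0, ..., 2}; best 7*2 + 7*2 = 28
The maximum 7x + 7y = 49 is achieved at x = 0, y = 7.
Check: 2*0 + 2*7 = 14 <= 15 and 3*0 + 1*7 = 7 <= 8.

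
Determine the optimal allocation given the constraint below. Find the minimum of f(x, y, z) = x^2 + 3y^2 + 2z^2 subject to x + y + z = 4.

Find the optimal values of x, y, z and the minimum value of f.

Using Lagrange multipliers on f = x^2 + 3y^2 + 2z^2 with constraint x + y + z = 4:
Conditions: 2*1*x = lambda, 2*3*y = lambda, 2*2*z = lambda
So x = lambda/2, y = lambda/6, z = lambda/4
Substituting into constraint: lambda * (11/12) = 4
lambda = 48/11
x = 24/11, y = 8/11, z = 12/11
Minimum value = 96/11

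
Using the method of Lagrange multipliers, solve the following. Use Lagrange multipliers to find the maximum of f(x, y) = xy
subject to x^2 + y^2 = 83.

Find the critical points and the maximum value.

Lagrange conditions: y = 2*lambda*x and x = 2*lambda*y
If x = 0 then y = 0, violating the constraint, so x, y != 0.
Dividing: y/x = x/y => x^2 = y^2 => y = x or y = -x
Constraint: 2x^2 = 83 => x^2 = 83/2 => x = +/-sqrt(83/2)
Critical points: (sqrt(83/2), sqrt(83/2)), (-sqrt(83/2), -sqrt(83/2)), (sqrt(83/2), -sqrt(83/2)), (-sqrt(83/2), sqrt(83/2))
  y = x:  xy = x^2 = 83/2  at (sqrt(83/2), sqrt(83/2)) and (-sqrt(83/2), -sqrt(83/2))
  y = -x: xy = -x^2 = -83/2 at (sqrt(83/2), -sqrt(83/2)) and (-sqrt(83/2), sqrt(83/2))
Maximum xy = 83/2 at (sqrt(83/2), sqrt(83/2)) and (-sqrt(83/2), -sqrt(83/2))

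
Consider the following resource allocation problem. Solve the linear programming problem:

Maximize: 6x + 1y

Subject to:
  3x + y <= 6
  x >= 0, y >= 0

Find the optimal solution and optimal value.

The feasible region has vertices at [(0, 0), (2, 0), (0, 6)].
Checking objective 6x + 1y at each vertex:
  (0, 0): 6*0 + 1*0 = 0
  (2, 0): 6*2 + 1*0 = 12
  (0, 6): 6*0 + 1*6 = 6
Maximum is 12 at (2, 0).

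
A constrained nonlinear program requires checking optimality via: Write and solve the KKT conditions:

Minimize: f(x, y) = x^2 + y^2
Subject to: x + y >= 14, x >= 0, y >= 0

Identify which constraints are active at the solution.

KKT conditions for min x^2 + y^2 s.t. 1x + 1y >= 14, x >= 0, y >= 0:
Stationarity: 2x = mu*1 + mu_x, 2y = mu*1 + mu_y, with mu, mu_x, mu_y >= 0
Complementary slackness: mu*(x + y - 14) = 0, mu_x*x = 0, mu_y*y = 0
(0, 0) is infeasible (1*0 + 1*0 < 14), so if mu = 0 stationarity would force x = mu_x/2 >= 0, y = mu_y/2 >= 0 with mu_x*x = mu_y*y = 0, i.e. x = y = 0: contradiction. Hence mu > 0 and x + y = 14 is active.
Try x > 0, y > 0 (so mu_x = mu_y = 0): x = 1*mu/2, y = 1*mu/2
Substitute: 1*(1*mu/2) + 1*(1*mu/2) = 14
  mu*2/2 = 14 => mu = 14
x* = 7 > 0, y* = 7 > 0, consistent with mu_x = mu_y = 0.
f is convex and the constraints are linear, so this KKT point is the global minimum.
f* = 98
Active constraints: x + y >= 14 (holds with equality, mu = 14 > 0); x >= 0 and y >= 0 are inactive (mu_x = mu_y = 0).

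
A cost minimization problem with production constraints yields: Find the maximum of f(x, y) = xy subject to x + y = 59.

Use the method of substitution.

Substitute y = 59 - x into f(x,y) = xy:
g(x) = x(59 - x) = 59x - x^2
g'(x) = 59 - 2x = 0  =>  x = 59/2
y = 59 - 59/2 = 59/2
Maximum value = (59/2) * (59/2) = 3481/4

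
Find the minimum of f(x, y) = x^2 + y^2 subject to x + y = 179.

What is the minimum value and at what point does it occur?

Substitute y = 179 - x into f(x,y) = x^2 + y^2:
g(x) = x^2 + (179 - x)^2 = 2x^2 - 358x + 32041
g'(x) = 4x - 358 = 0  =>  x = 179/2
y = 179 - 179/2 = 179/2
Minimum value = (179/2)^2 + (179/2)^2 = 32041/2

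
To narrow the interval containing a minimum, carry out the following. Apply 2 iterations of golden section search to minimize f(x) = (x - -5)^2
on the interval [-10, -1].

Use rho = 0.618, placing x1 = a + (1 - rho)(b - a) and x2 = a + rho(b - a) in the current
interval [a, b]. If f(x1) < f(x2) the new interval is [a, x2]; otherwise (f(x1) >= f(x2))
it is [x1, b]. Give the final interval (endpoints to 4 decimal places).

Golden section search for min of f(x) = (x - -5)^2 on [-10, -1].
Each step: x1 = a + (1 - rho)(b - a), x2 = a + rho(b - a); if f(x1) < f(x2) keep [a, x2], otherwise keep [x1, b].
Step 1: [-10.0000, -1.0000], x1=-6.5620 (f=2.4398), x2=-4.4380 (f=0.3158); f(x1) > f(x2) => keep [-6.5620, -1.0000]
Step 2: [-6.5620, -1.0000], x1=-4.4373 (f=0.3166), x2=-3.1247 (f=3.5168); f(x1) < f(x2) => keep [-6.5620, -3.1247]
Final interval: [-6.5620, -3.1247]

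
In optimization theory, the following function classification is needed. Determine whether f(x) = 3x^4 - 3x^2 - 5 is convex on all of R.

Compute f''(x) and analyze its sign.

f(x) = 3x^4 - 3x^2 - 5
f'(x) = 12x^3 + -6x
f''(x) = 36x^2 + -6
f''(0) = -6 < 0, so not convex near x = 0
Therefore, f is not globally convex on R.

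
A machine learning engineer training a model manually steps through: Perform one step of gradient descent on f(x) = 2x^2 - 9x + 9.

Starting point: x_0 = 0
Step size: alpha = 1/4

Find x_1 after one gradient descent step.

f(x) = 2x^2 - 9x + 9
f'(x) = 4x - 9
f'(0) = 4*0 + (-9) = -9
x_1 = x_0 - alpha * f'(x_0) = 0 - 1/4 * -9 = 9/4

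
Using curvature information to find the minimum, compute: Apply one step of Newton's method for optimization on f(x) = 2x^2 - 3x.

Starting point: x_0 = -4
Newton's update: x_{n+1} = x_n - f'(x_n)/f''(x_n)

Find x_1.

f(x) = 2x^2 - 3x
f'(x) = 4x + (-3), f''(x) = 4
Newton step: x_1 = x_0 - f'(x_0)/f''(x_0)
f'(-4) = -19
x_1 = -4 - -19/4 = 3/4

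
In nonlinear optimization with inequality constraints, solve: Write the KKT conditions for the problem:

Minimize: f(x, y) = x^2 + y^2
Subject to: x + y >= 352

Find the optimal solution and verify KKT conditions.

KKT conditions for min x^2 + y^2 s.t. x + y >= 352:
Stationarity: 2x = mu, 2y = mu
So x = y = mu/2.
Complementary slackness: mu*(x + y - 352) = 0
Primal feasibility: x + y >= 352; dual feasibility: mu >= 0
If mu = 0 then x = y = 0, but 0 + 0 < 352 is infeasible, so the constraint is active.
Constraint active: x + y = 2*(mu/2) = 352 => mu = 352
x = y = 176, f = 61952
Verify: stationarity 2*176 = 352 = mu; primal 176 + 176 = 352 >= 352; dual mu = 352 >= 0; complementary slackness 352*(352 - 352) = 0. All KKT conditions hold.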